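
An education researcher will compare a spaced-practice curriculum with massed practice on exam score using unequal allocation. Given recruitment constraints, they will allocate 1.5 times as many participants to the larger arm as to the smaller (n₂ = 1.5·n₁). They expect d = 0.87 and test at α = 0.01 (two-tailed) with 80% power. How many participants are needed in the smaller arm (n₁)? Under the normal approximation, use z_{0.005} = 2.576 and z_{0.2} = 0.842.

n₁ = 26

With allocation ratio k = n₂/n₁ = 1.5, Var(x̄₁−x̄₂) = σ²(1/n₁ + 1/(k·n₁)) = σ²·(k+1)/(k·n₁).
So n₁ = (1 + 1/k)·((z_{α/2} + z_β)/d)² = 1.667 × (3.418/0.87)².
n₁ = 1.667 × 15.43 = 25.7.
Round up: n₁ = 26, giving n₂ = 1.5 × 26 = 39.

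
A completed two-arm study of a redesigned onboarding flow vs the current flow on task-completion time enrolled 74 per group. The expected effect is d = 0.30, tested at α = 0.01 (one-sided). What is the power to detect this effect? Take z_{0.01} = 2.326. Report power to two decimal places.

For two equal groups, power = Φ(d·√(n/2) − z_{α}).
d·√(n/2) = 0.30 × √(74/2) = 0.30 × 6.083 = 1.825.
z_β = 1.825 − 2.326 = -0.501.
Power = Φ(-0.501) = 0.308.

power ≈ 0.31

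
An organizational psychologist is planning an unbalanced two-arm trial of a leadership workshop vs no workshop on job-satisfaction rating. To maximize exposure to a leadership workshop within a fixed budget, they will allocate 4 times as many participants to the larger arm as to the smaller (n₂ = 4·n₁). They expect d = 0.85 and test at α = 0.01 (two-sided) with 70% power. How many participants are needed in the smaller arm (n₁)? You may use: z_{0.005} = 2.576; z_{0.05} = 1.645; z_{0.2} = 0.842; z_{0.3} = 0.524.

With allocation ratio k = n₂/n₁ = 4, Var(x̄₁−x̄₂) = σ²(1/n₁ + 1/(k·n₁)) = σ²·(k+1)/(k·n₁).
So n₁ = (1 + 1/k)·((z_{α/2} + z_β)/d)² = 1.250 × (3.100/0.85)².
n₁ = 1.250 × 13.30 = 16.6.
Round up: n₁ = 17, giving n₂ = 4 × 17 = 68.

n₁ = 17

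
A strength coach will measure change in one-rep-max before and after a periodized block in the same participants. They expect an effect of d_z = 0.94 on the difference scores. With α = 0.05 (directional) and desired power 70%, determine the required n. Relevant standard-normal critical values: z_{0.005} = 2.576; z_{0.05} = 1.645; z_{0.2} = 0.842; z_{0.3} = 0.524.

For a paired (one-sample on differences) test: n = ((z_{α} + z_β) / d)².
z_{α} + z_β = 1.645 + 0.524 = 2.169.
n = (2.169 / 0.94)² = 2.307² = 5.32.
Round up.

n = 6 pairs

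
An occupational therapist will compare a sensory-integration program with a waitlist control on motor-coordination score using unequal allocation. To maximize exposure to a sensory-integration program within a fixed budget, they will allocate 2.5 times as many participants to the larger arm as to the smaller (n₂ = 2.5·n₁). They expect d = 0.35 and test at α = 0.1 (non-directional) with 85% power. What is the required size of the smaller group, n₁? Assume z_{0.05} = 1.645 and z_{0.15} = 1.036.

With allocation ratio k = n₂/n₁ = 2.5, Var(x̄₁−x̄₂) = σ²(1/n₁ + 1/(k·n₁)) = σ²·(k+1)/(k·n₁).
So n₁ = (1 + 1/k)·((z_{α/2} + z_β)/d)² = 1.400 × (2.681/0.35)².
n₁ = 1.400 × 58.68 = 82.1.
Round up: n₁ = 83, giving n₂ = ⌈2.5 × 83⌉ = ⌈207.5⌉ = 208.

n₁ = 83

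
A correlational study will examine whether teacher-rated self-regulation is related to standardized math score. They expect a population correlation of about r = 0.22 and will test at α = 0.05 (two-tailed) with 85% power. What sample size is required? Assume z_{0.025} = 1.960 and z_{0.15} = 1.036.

n = 183

Fisher's z: C = ½·ln((1+r)/(1−r)) = ½·ln(1.5641) = 0.2237.
n = ((z_{α/2} + z_β)/C)² + 3.
(1.960 + 1.036) / 0.2237 = 2.996 / 0.2237 = 13.393.
n = 13.393² + 3 = 179.37 + 3 = 182.4.
Round up.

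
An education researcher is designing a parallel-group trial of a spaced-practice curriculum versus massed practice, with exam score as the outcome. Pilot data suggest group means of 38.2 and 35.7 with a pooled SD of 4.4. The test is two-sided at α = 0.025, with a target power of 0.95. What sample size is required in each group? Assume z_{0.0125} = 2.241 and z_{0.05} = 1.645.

Cohen's d = |M₁ − M₂| / SD_pooled = |38.2 − 35.7| / 4.4 = 2.5 / 4.4 = 0.568.
For two independent groups with equal n: n = 2·((z_{α/2} + z_β) / d)².
z_{α/2} + z_β = 2.241 + 1.645 = 3.886.
n = 2 × (3.886 / 0.568)² = 2 × 6.842² = 2 × 46.81 = 93.6.
Round up to the next whole participant.

n = 94 per group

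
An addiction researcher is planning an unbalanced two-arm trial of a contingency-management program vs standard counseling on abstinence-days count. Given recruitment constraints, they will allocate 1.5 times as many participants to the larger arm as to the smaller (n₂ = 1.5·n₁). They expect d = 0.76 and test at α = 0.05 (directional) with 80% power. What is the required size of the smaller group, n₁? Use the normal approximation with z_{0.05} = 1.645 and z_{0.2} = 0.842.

n₁ = 18

With allocation ratio k = n₂/n₁ = 1.5, Var(x̄₁−x̄₂) = σ²(1/n₁ + 1/(k·n₁)) = σ²·(k+1)/(k·n₁).
So n₁ = (1 + 1/k)·((z_{α} + z_β)/d)² = 1.667 × (2.487/0.76)².
n₁ = 1.667 × 10.71 = 17.8.
Round up: n₁ = 18, giving n₂ = 1.5 × 18 = 27.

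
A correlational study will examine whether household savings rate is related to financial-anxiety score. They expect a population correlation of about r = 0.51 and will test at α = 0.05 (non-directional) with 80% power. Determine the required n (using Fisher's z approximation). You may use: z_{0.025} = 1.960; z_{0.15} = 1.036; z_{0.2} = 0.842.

n = 28

Fisher's z: C = ½·ln((1+r)/(1−r)) = ½·ln(3.0816) = 0.5627.
n = ((z_{α/2} + z_β)/C)² + 3.
(1.960 + 0.842) / 0.5627 = 2.802 / 0.5627 = 4.980.
n = 4.980² + 3 = 24.80 + 3 = 27.8.
Round up.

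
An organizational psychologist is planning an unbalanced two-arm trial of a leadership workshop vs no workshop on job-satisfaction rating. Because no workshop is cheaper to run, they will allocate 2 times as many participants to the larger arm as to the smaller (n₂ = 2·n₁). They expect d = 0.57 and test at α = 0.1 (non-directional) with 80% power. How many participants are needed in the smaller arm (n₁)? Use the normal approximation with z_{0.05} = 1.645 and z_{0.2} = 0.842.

n₁ = 29

With allocation ratio k = n₂/n₁ = 2, Var(x̄₁−x̄₂) = σ²(1/n₁ + 1/(k·n₁)) = σ²·(k+1)/(k·n₁).
So n₁ = (1 + 1/k)·((z_{α/2} + z_β)/d)² = 1.500 × (2.487/0.57)².
n₁ = 1.500 × 19.04 = 28.6.
Round up: n₁ = 29, giving n₂ = 2 × 29 = 58.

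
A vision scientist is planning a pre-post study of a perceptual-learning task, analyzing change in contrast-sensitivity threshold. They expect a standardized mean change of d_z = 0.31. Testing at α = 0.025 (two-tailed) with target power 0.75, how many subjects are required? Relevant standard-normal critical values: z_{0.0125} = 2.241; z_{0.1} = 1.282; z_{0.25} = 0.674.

For a paired (one-sample on differences) test: n = ((z_{α/2} + z_β) / d)².
z_{α/2} + z_β = 2.241 + 0.674 = 2.915.
n = (2.915 / 0.31)² = 9.403² = 88.42.
Round up.

n = 89 pairs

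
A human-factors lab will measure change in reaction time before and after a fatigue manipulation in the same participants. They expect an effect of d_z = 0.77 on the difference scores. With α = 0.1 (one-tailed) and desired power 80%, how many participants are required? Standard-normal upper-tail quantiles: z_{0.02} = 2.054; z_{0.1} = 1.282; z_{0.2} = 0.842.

n = 8 pairs

For a paired (one-sample on differences) test: n = ((z_{α} + z_β) / d)².
z_{α} + z_β = 1.282 + 0.842 = 2.124.
n = (2.124 / 0.77)² = 2.758² = 7.61.
Round up.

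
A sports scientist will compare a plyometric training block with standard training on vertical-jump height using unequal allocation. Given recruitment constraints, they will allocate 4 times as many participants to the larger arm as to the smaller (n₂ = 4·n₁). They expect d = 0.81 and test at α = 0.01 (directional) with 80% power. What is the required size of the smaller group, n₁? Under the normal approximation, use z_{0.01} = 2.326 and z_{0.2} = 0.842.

n₁ = 20

With allocation ratio k = n₂/n₁ = 4, Var(x̄₁−x̄₂) = σ²(1/n₁ + 1/(k·n₁)) = σ²·(k+1)/(k·n₁).
So n₁ = (1 + 1/k)·((z_{α} + z_β)/d)² = 1.250 × (3.168/0.81)².
n₁ = 1.250 × 15.30 = 19.1.
Round up: n₁ = 20, giving n₂ = 4 × 20 = 80.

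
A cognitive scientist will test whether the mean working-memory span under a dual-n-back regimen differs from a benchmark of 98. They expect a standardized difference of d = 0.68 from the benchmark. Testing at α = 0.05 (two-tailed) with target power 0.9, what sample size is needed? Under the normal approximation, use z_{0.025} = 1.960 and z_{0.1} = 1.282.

n = 23

For a one-sample test: n = ((z_{α/2} + z_β) / d)².
z_{α/2} + z_β = 1.960 + 1.282 = 3.242.
n = (3.242 / 0.68)² = 4.768² = 22.73.
Round up.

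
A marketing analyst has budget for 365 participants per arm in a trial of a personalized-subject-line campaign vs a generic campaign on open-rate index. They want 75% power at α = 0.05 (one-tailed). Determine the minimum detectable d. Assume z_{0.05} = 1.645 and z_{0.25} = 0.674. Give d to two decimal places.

For two independent groups of n = 365 each: d_min = (z_{α} + z_β)·√(2/n).
z-sum = 1.645 + 0.674 = 2.319.
d_min = 2.319 × √(2/365) = 2.319 × 0.0740 = 0.172.

d_min ≈ 0.17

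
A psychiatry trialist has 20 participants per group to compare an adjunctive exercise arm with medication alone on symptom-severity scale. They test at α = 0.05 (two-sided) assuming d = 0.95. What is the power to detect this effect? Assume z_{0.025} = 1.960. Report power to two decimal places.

power ≈ 0.85

For two equal groups, power = Φ(d·√(n/2) − z_{α/2}).
d·√(n/2) = 0.95 × √(20/2) = 0.95 × 3.162 = 3.004.
z_β = 3.004 − 1.960 = 1.044.
Power = Φ(1.044) = 0.852.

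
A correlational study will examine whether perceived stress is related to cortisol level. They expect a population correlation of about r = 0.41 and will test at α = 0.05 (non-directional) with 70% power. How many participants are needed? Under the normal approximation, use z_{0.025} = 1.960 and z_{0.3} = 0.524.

Fisher's z: C = ½·ln((1+r)/(1−r)) = ½·ln(2.3898) = 0.4356.
n = ((z_{α/2} + z_β)/C)² + 3.
(1.960 + 0.524) / 0.4356 = 2.484 / 0.4356 = 5.702.
n = 5.702² + 3 = 32.52 + 3 = 35.5.
Round up.

n = 36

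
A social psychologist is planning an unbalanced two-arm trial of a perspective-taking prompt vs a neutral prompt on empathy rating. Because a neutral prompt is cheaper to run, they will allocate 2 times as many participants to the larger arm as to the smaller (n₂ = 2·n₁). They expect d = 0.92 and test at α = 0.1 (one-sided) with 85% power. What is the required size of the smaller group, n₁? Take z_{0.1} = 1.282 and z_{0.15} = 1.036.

n₁ = 10

With allocation ratio k = n₂/n₁ = 2, Var(x̄₁−x̄₂) = σ²(1/n₁ + 1/(k·n₁)) = σ²·(k+1)/(k·n₁).
So n₁ = (1 + 1/k)·((z_{α} + z_β)/d)² = 1.500 × (2.318/0.92)².
n₁ = 1.500 × 6.35 = 9.5.
Round up: n₁ = 10, giving n₂ = 2 × 10 = 20.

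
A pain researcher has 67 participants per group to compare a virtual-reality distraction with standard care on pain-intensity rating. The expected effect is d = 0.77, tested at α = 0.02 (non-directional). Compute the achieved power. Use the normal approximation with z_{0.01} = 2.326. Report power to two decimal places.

power ≈ 0.98

For two equal groups, power = Φ(d·√(n/2) − z_{α/2}).
d·√(n/2) = 0.77 × √(67/2) = 0.77 × 5.788 = 4.457.
z_β = 4.457 − 2.326 = 2.131.
Power = Φ(2.131) = 0.983.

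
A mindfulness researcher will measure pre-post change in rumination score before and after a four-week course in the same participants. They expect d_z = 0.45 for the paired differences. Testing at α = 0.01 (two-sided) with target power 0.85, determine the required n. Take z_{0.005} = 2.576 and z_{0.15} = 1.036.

For a paired (one-sample on differences) test: n = ((z_{α/2} + z_β) / d)².
z_{α/2} + z_β = 2.576 + 1.036 = 3.612.
n = (3.612 / 0.45)² = 8.027² = 64.43.
Round up.

n = 65 pairs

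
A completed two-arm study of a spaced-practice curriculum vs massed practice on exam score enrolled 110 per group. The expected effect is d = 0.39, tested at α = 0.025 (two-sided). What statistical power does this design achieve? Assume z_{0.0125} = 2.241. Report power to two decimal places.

power ≈ 0.74

For two equal groups, power = Φ(d·√(n/2) − z_{α/2}).
d·√(n/2) = 0.39 × √(110/2) = 0.39 × 7.416 = 2.892.
z_β = 2.892 − 2.241 = 0.651.
Power = Φ(0.651) = 0.743.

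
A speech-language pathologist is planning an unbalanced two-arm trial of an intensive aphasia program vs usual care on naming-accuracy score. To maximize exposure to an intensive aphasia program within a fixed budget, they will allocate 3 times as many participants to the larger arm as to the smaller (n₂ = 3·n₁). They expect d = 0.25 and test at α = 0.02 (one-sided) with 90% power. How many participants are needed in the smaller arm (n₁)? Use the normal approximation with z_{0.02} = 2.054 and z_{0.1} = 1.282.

n₁ = 238

With allocation ratio k = n₂/n₁ = 3, Var(x̄₁−x̄₂) = σ²(1/n₁ + 1/(k·n₁)) = σ²·(k+1)/(k·n₁).
So n₁ = (1 + 1/k)·((z_{α} + z_β)/d)² = 1.333 × (3.336/0.25)².
n₁ = 1.333 × 178.06 = 237.4.
Round up: n₁ = 238, giving n₂ = 3 × 238 = 714.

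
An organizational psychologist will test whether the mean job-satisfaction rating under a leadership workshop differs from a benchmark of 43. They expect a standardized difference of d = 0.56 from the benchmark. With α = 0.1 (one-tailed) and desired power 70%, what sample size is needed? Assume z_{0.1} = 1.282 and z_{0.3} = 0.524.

For a one-sample test: n = ((z_{α} + z_β) / d)².
z_{α} + z_β = 1.282 + 0.524 = 1.806.
n = (1.806 / 0.56)² = 3.225² = 10.40.
Round up.

n = 11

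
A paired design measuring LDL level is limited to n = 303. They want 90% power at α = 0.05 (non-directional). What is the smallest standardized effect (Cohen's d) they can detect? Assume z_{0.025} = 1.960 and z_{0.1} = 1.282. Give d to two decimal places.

d_min ≈ 0.19

For a single sample (or paired design) of n = 303: d_min = (z_{α/2} + z_β)/√n.
z-sum = 1.960 + 1.282 = 3.242.
d_min = 3.242 / √303 = 3.242 / 17.407 = 0.186.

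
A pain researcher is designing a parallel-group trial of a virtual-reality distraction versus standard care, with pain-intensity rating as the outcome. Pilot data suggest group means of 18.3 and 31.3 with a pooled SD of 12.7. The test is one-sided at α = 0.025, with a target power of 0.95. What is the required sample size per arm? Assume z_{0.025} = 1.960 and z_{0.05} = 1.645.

n = 25 per group

Cohen's d = |M₁ − M₂| / SD_pooled = |18.3 − 31.3| / 12.7 = 13.0 / 12.7 = 1.024.
For two independent groups with equal n: n = 2·((z_{α} + z_β) / d)².
z_{α} + z_β = 1.960 + 1.645 = 3.605.
n = 2 × (3.605 / 1.024)² = 2 × 3.521² = 2 × 12.39 = 24.8.
Round up to the next whole participant.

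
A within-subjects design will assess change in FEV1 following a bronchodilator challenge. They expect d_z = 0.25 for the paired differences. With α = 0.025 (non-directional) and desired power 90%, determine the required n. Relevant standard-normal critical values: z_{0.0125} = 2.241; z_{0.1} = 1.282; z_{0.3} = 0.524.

For a paired (one-sample on differences) test: n = ((z_{α/2} + z_β) / d)².
z_{α/2} + z_β = 2.241 + 1.282 = 3.523.
n = (3.523 / 0.25)² = 14.092² = 198.58.
Round up.

n = 199 pairs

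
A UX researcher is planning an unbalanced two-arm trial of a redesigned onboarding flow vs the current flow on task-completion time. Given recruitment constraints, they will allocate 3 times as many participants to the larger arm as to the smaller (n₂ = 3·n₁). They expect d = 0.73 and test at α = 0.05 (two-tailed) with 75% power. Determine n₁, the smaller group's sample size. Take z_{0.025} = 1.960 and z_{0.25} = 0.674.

With allocation ratio k = n₂/n₁ = 3, Var(x̄₁−x̄₂) = σ²(1/n₁ + 1/(k·n₁)) = σ²·(k+1)/(k·n₁).
So n₁ = (1 + 1/k)·((z_{α/2} + z_β)/d)² = 1.333 × (2.634/0.73)².
n₁ = 1.333 × 13.02 = 17.4.
Round up: n₁ = 18, giving n₂ = 3 × 18 = 54.

n₁ = 18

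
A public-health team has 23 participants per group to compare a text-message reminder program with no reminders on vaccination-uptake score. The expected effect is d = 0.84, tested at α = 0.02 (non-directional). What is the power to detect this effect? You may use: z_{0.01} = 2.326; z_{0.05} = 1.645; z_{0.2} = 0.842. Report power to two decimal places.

power ≈ 0.70

For two equal groups, power = Φ(d·√(n/2) − z_{α/2}).
d·√(n/2) = 0.84 × √(23/2) = 0.84 × 3.391 = 2.849.
z_β = 2.849 − 2.326 = 0.523.
Power = Φ(0.523) = 0.699.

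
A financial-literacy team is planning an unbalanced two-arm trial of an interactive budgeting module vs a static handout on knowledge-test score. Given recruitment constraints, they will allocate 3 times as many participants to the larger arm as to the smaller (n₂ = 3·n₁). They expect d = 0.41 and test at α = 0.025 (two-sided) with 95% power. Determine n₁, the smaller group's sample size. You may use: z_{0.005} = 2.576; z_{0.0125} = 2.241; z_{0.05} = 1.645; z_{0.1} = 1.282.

With allocation ratio k = n₂/n₁ = 3, Var(x̄₁−x̄₂) = σ²(1/n₁ + 1/(k·n₁)) = σ²·(k+1)/(k·n₁).
So n₁ = (1 + 1/k)·((z_{α/2} + z_β)/d)² = 1.333 × (3.886/0.41)².
n₁ = 1.333 × 89.83 = 119.8.
Round up: n₁ = 120, giving n₂ = 3 × 120 = 360.

n₁ = 120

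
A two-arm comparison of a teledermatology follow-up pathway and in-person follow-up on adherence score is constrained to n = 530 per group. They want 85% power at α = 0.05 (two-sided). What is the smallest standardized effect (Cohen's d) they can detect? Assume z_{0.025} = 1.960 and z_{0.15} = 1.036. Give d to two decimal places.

For two independent groups of n = 530 each: d_min = (z_{α/2} + z_β)·√(2/n).
z-sum = 1.960 + 1.036 = 2.996.
d_min = 2.996 × √(2/530) = 2.996 × 0.0614 = 0.184.

d_min ≈ 0.18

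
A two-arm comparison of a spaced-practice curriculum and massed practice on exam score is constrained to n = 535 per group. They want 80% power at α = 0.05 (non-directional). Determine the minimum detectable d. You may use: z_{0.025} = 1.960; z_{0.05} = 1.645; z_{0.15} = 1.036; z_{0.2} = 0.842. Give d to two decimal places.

d_min ≈ 0.17

For two independent groups of n = 535 each: d_min = (z_{α/2} + z_β)·√(2/n).
z-sum = 1.960 + 0.842 = 2.802.
d_min = 2.802 × √(2/535) = 2.802 × 0.0611 = 0.171.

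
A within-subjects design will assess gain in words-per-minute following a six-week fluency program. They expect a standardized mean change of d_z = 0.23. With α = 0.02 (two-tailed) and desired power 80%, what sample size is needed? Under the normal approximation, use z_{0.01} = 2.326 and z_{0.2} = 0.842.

For a paired (one-sample on differences) test: n = ((z_{α/2} + z_β) / d)².
z_{α/2} + z_β = 2.326 + 0.842 = 3.168.
n = (3.168 / 0.23)² = 13.774² = 189.72.
Round up.

n = 190 pairs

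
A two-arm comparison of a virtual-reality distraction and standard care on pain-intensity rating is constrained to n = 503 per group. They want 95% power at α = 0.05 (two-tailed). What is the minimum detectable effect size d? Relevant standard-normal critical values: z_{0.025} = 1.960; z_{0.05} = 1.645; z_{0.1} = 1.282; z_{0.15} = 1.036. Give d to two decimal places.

For two independent groups of n = 503 each: d_min = (z_{α/2} + z_β)·√(2/n).
z-sum = 1.960 + 1.645 = 3.605.
d_min = 3.605 × √(2/503) = 3.605 × 0.0631 = 0.227.

d_min ≈ 0.23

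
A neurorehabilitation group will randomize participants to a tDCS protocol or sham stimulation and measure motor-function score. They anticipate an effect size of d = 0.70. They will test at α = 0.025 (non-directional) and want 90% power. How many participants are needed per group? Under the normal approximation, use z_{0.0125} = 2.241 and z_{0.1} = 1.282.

n = 51 per group

For two independent groups with equal n: n = 2·((z_{α/2} + z_β) / d)².
z_{α/2} + z_β = 2.241 + 1.282 = 3.523.
n = 2 × (3.523 / 0.70)² = 2 × 5.033² = 2 × 25.33 = 50.7.
Round up to the next whole participant.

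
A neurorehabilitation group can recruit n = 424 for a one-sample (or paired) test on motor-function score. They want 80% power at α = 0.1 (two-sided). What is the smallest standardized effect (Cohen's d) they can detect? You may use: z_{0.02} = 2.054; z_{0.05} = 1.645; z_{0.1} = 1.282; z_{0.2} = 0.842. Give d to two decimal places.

d_min ≈ 0.12

For a single sample (or paired design) of n = 424: d_min = (z_{α/2} + z_β)/√n.
z-sum = 1.645 + 0.842 = 2.487.
d_min = 2.487 / √424 = 2.487 / 20.591 = 0.121.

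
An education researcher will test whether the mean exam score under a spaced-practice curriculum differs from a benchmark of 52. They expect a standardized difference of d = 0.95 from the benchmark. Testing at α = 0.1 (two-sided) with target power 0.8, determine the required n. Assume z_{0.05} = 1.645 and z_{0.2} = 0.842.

For a one-sample test: n = ((z_{α/2} + z_β) / d)².
z_{α/2} + z_β = 1.645 + 0.842 = 2.487.
n = (2.487 / 0.95)² = 2.618² = 6.85.
Round up.

n = 7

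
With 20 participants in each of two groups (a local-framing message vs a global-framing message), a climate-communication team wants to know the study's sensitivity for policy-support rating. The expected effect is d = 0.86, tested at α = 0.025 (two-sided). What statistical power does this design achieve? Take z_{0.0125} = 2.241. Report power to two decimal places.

power ≈ 0.68

For two equal groups, power = Φ(d·√(n/2) − z_{α/2}).
d·√(n/2) = 0.86 × √(20/2) = 0.86 × 3.162 = 2.720.
z_β = 2.720 − 2.241 = 0.479.
Power = Φ(0.479) = 0.684.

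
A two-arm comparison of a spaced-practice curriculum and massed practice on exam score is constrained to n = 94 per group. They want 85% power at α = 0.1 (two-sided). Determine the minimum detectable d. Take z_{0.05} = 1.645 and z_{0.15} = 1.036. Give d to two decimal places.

d_min ≈ 0.39

For two independent groups of n = 94 each: d_min = (z_{α/2} + z_β)·√(2/n).
z-sum = 1.645 + 1.036 = 2.681.
d_min = 2.681 × √(2/94) = 2.681 × 0.1459 = 0.391.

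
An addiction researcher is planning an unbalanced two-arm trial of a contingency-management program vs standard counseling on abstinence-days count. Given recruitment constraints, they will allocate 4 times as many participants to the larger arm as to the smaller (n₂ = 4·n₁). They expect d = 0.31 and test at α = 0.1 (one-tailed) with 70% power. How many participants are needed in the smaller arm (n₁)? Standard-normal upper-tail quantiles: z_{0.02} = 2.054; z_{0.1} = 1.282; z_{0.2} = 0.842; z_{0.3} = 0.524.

With allocation ratio k = n₂/n₁ = 4, Var(x̄₁−x̄₂) = σ²(1/n₁ + 1/(k·n₁)) = σ²·(k+1)/(k·n₁).
So n₁ = (1 + 1/k)·((z_{α} + z_β)/d)² = 1.250 × (1.806/0.31)².
n₁ = 1.250 × 33.94 = 42.4.
Round up: n₁ = 43, giving n₂ = 4 × 43 = 172.

n₁ = 43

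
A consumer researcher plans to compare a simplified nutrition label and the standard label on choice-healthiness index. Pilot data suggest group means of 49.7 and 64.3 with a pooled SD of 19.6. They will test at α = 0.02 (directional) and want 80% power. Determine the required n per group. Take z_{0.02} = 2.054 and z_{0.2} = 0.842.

Cohen's d = |M₁ − M₂| / SD_pooled = |49.7 − 64.3| / 19.6 = 14.6 / 19.6 = 0.745.
For two independent groups with equal n: n = 2·((z_{α} + z_β) / d)².
z_{α} + z_β = 2.054 + 0.842 = 2.896.
n = 2 × (2.896 / 0.745)² = 2 × 3.887² = 2 × 15.11 = 30.2.
Round up to the next whole participant.

n = 31 per group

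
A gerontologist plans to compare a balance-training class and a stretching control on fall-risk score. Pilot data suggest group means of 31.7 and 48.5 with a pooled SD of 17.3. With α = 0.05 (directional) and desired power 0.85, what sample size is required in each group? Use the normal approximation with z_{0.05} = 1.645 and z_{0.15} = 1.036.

Cohen's d = |M₁ − M₂| / SD_pooled = |31.7 − 48.5| / 17.3 = 16.8 / 17.3 = 0.971.
For two independent groups with equal n: n = 2·((z_{α} + z_β) / d)².
z_{α} + z_β = 1.645 + 1.036 = 2.681.
n = 2 × (2.681 / 0.971)² = 2 × 2.761² = 2 × 7.62 = 15.2.
Round up to the next whole participant.

n = 16 per group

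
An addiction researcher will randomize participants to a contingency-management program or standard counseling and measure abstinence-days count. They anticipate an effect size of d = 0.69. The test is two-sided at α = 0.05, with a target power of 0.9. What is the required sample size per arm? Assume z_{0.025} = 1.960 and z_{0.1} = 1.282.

For two independent groups with equal n: n = 2·((z_{α/2} + z_β) / d)².
z_{α/2} + z_β = 1.960 + 1.282 = 3.242.
n = 2 × (3.242 / 0.69)² = 2 × 4.699² = 2 × 22.08 = 44.2.
Round up to the next whole participant.

n = 45 per group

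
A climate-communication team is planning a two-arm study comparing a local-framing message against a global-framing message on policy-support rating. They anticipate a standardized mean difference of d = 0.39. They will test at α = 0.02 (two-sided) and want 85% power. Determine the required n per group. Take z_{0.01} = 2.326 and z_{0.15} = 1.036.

n = 149 per group

For two independent groups with equal n: n = 2·((z_{α/2} + z_β) / d)².
z_{α/2} + z_β = 2.326 + 1.036 = 3.362.
n = 2 × (3.362 / 0.39)² = 2 × 8.621² = 2 × 74.31 = 148.6.
Round up to the next whole participant.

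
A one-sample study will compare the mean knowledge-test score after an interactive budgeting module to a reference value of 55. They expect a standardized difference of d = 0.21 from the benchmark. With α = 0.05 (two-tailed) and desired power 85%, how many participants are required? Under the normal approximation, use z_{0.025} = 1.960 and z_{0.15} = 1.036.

For a one-sample test: n = ((z_{α/2} + z_β) / d)².
z_{α/2} + z_β = 1.960 + 1.036 = 2.996.
n = (2.996 / 0.21)² = 14.267² = 203.54.
Round up.

n = 204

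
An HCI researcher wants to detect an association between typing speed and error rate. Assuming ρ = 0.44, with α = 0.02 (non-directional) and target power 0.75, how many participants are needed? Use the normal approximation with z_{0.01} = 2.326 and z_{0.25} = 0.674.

n = 44

Fisher's z: C = ½·ln((1+r)/(1−r)) = ½·ln(2.5714) = 0.4722.
n = ((z_{α/2} + z_β)/C)² + 3.
(2.326 + 0.674) / 0.4722 = 3.000 / 0.4722 = 6.353.
n = 6.353² + 3 = 40.36 + 3 = 43.4.
Round up.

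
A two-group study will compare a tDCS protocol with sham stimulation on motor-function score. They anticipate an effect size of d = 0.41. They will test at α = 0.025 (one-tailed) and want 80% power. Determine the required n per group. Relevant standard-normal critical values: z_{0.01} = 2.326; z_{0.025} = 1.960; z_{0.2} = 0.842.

n = 94 per group

For two independent groups with equal n: n = 2·((z_{α} + z_β) / d)².
z_{α} + z_β = 1.960 + 0.842 = 2.802.
n = 2 × (2.802 / 0.41)² = 2 × 6.834² = 2 × 46.71 = 93.4.
Round up to the next whole participant.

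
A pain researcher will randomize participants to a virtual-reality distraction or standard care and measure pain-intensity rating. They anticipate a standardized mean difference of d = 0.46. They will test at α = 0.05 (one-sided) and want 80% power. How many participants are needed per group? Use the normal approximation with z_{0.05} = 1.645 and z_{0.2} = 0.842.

n = 59 per group

For two independent groups with equal n: n = 2·((z_{α} + z_β) / d)².
z_{α} + z_β = 1.645 + 0.842 = 2.487.
n = 2 × (2.487 / 0.46)² = 2 × 5.407² = 2 × 29.23 = 58.5.
Round up to the next whole participant.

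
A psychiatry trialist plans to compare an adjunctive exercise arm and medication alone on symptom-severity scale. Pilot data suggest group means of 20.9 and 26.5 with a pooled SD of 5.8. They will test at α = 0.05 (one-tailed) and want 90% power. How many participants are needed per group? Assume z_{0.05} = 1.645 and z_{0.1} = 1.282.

Cohen's d = |M₁ − M₂| / SD_pooled = |20.9 − 26.5| / 5.8 = 5.6 / 5.8 = 0.966.
For two independent groups with equal n: n = 2·((z_{α} + z_β) / d)².
z_{α} + z_β = 1.645 + 1.282 = 2.927.
n = 2 × (2.927 / 0.966)² = 2 × 3.030² = 2 × 9.18 = 18.4.
Round up to the next whole participant.

n = 19 per group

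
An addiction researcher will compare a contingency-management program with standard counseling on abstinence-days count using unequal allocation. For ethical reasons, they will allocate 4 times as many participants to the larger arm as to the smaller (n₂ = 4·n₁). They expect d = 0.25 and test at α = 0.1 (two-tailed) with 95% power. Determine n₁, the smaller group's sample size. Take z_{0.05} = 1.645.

n₁ = 217

With allocation ratio k = n₂/n₁ = 4, Var(x̄₁−x̄₂) = σ²(1/n₁ + 1/(k·n₁)) = σ²·(k+1)/(k·n₁).
So n₁ = (1 + 1/k)·((z_{α/2} + z_β)/d)² = 1.250 × (3.290/0.25)².
n₁ = 1.250 × 173.19 = 216.5.
Round up: n₁ = 217, giving n₂ = 4 × 217 = 868.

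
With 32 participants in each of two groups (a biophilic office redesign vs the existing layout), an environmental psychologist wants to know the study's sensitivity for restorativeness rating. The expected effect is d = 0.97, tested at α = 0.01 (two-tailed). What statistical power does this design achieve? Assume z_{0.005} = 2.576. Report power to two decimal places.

power ≈ 0.90

For two equal groups, power = Φ(d·√(n/2) − z_{α/2}).
d·√(n/2) = 0.97 × √(32/2) = 0.97 × 4.000 = 3.880.
z_β = 3.880 − 2.576 = 1.304.
Power = Φ(1.304) = 0.904.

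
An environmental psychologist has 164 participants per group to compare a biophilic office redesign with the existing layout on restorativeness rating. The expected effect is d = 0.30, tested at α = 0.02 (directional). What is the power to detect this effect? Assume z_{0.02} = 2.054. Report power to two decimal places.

For two equal groups, power = Φ(d·√(n/2) − z_{α}).
d·√(n/2) = 0.30 × √(164/2) = 0.30 × 9.055 = 2.717.
z_β = 2.717 − 2.054 = 0.663.
Power = Φ(0.663) = 0.746.

power ≈ 0.75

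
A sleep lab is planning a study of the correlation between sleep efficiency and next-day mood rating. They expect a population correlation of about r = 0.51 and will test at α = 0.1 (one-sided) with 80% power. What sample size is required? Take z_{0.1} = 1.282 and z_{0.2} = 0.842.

n = 18

Fisher's z: C = ½·ln((1+r)/(1−r)) = ½·ln(3.0816) = 0.5627.
n = ((z_{α} + z_β)/C)² + 3.
(1.282 + 0.842) / 0.5627 = 2.124 / 0.5627 = 3.775.
n = 3.775² + 3 = 14.25 + 3 = 17.2.
Round up.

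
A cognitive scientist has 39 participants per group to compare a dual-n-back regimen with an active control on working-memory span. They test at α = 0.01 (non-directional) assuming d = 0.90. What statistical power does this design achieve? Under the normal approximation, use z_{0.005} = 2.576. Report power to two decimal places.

For two equal groups, power = Φ(d·√(n/2) − z_{α/2}).
d·√(n/2) = 0.90 × √(39/2) = 0.90 × 4.416 = 3.974.
z_β = 3.974 − 2.576 = 1.398.
Power = Φ(1.398) = 0.919.

power ≈ 0.92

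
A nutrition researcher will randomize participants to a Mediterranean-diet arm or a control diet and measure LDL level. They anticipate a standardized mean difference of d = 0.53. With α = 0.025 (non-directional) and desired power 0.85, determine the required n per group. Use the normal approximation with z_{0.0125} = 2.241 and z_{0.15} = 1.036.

n = 77 per group

For two independent groups with equal n: n = 2·((z_{α/2} + z_β) / d)².
z_{α/2} + z_β = 2.241 + 1.036 = 3.277.
n = 2 × (3.277 / 0.53)² = 2 × 6.183² = 2 × 38.23 = 76.5.
Round up to the next whole participant.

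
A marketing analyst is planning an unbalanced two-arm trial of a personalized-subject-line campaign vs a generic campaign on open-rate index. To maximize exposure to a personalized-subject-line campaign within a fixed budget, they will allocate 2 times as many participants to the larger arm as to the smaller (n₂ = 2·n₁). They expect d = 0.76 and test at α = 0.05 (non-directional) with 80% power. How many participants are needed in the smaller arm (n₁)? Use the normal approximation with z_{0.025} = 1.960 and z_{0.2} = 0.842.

With allocation ratio k = n₂/n₁ = 2, Var(x̄₁−x̄₂) = σ²(1/n₁ + 1/(k·n₁)) = σ²·(k+1)/(k·n₁).
So n₁ = (1 + 1/k)·((z_{α/2} + z_β)/d)² = 1.500 × (2.802/0.76)².
n₁ = 1.500 × 13.59 = 20.4.
Round up: n₁ = 21, giving n₂ = 2 × 21 = 42.

n₁ = 21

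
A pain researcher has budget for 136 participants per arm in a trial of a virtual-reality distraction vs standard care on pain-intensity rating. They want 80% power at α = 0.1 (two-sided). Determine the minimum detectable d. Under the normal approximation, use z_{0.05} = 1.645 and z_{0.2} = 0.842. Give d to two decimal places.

For two independent groups of n = 136 each: d_min = (z_{α/2} + z_β)·√(2/n).
z-sum = 1.645 + 0.842 = 2.487.
d_min = 2.487 × √(2/136) = 2.487 × 0.1213 = 0.302.

d_min ≈ 0.30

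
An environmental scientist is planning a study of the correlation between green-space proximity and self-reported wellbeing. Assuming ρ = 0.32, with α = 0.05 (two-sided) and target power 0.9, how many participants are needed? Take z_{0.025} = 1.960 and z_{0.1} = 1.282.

n = 99

Fisher's z: C = ½·ln((1+r)/(1−r)) = ½·ln(1.9412) = 0.3316.
n = ((z_{α/2} + z_β)/C)² + 3.
(1.960 + 1.282) / 0.3316 = 3.242 / 0.3316 = 9.777.
n = 9.777² + 3 = 95.59 + 3 = 98.6.
Round up.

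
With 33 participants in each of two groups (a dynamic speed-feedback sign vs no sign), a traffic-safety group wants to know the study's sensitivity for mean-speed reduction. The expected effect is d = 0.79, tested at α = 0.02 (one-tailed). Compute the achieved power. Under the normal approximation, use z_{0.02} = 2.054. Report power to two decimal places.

For two equal groups, power = Φ(d·√(n/2) − z_{α}).
d·√(n/2) = 0.79 × √(33/2) = 0.79 × 4.062 = 3.209.
z_β = 3.209 − 2.054 = 1.155.
Power = Φ(1.155) = 0.876.

power ≈ 0.88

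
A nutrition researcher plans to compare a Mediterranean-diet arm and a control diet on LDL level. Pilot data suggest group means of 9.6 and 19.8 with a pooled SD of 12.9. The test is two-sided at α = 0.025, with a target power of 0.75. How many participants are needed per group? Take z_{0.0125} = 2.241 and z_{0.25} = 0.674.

Cohen's d = |M₁ − M₂| / SD_pooled = |9.6 − 19.8| / 12.9 = 10.2 / 12.9 = 0.791.
For two independent groups with equal n: n = 2·((z_{α/2} + z_β) / d)².
z_{α/2} + z_β = 2.241 + 0.674 = 2.915.
n = 2 × (2.915 / 0.791)² = 2 × 3.685² = 2 × 13.58 = 27.2.
Round up to the next whole participant.

n = 28 per group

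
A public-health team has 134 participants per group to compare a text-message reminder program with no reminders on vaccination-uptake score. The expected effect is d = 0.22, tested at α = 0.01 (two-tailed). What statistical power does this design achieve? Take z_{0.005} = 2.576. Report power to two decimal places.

For two equal groups, power = Φ(d·√(n/2) − z_{α/2}).
d·√(n/2) = 0.22 × √(134/2) = 0.22 × 8.185 = 1.801.
z_β = 1.801 − 2.576 = -0.775.
Power = Φ(-0.775) = 0.219.

power ≈ 0.22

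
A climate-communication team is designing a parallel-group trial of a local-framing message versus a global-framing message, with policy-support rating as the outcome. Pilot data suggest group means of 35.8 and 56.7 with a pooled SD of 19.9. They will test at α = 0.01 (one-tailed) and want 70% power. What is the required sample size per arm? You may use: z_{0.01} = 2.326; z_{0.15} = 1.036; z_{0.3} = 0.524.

Cohen's d = |M₁ − M₂| / SD_pooled = |35.8 − 56.7| / 19.9 = 20.9 / 19.9 = 1.050.
For two independent groups with equal n: n = 2·((z_{α} + z_β) / d)².
z_{α} + z_β = 2.326 + 0.524 = 2.850.
n = 2 × (2.850 / 1.050)² = 2 × 2.714² = 2 × 7.37 = 14.7.
Round up to the next whole participant.

n = 15 per group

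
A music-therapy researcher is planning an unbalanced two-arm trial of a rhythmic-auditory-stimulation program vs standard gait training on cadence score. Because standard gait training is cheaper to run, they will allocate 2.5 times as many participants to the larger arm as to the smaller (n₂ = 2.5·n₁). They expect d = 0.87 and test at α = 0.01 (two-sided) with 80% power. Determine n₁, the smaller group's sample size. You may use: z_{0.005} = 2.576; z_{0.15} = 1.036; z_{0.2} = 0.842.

n₁ = 22

With allocation ratio k = n₂/n₁ = 2.5, Var(x̄₁−x̄₂) = σ²(1/n₁ + 1/(k·n₁)) = σ²·(k+1)/(k·n₁).
So n₁ = (1 + 1/k)·((z_{α/2} + z_β)/d)² = 1.400 × (3.418/0.87)².
n₁ = 1.400 × 15.43 = 21.6.
Round up: n₁ = 22, giving n₂ = 2.5 × 22 = 55.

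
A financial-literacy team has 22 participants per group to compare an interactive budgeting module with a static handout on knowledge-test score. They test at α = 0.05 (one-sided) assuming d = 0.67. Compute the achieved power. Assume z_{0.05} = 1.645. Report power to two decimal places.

For two equal groups, power = Φ(d·√(n/2) − z_{α}).
d·√(n/2) = 0.67 × √(22/2) = 0.67 × 3.317 = 2.222.
z_β = 2.222 − 1.645 = 0.577.
Power = Φ(0.577) = 0.718.

power ≈ 0.72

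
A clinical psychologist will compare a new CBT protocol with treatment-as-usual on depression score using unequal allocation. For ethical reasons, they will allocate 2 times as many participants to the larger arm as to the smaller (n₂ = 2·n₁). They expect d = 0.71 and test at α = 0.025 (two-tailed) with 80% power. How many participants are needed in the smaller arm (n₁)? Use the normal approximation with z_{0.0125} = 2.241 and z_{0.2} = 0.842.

n₁ = 29

With allocation ratio k = n₂/n₁ = 2, Var(x̄₁−x̄₂) = σ²(1/n₁ + 1/(k·n₁)) = σ²·(k+1)/(k·n₁).
So n₁ = (1 + 1/k)·((z_{α/2} + z_β)/d)² = 1.500 × (3.083/0.71)².
n₁ = 1.500 × 18.86 = 28.3.
Round up: n₁ = 29, giving n₂ = 2 × 29 = 58.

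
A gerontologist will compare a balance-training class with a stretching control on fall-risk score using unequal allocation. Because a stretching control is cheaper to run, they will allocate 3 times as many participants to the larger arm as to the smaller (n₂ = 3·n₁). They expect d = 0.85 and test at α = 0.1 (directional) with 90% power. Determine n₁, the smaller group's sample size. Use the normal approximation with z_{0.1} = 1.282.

With allocation ratio k = n₂/n₁ = 3, Var(x̄₁−x̄₂) = σ²(1/n₁ + 1/(k·n₁)) = σ²·(k+1)/(k·n₁).
So n₁ = (1 + 1/k)·((z_{α} + z_β)/d)² = 1.333 × (2.564/0.85)².
n₁ = 1.333 × 9.10 = 12.1.
Round up: n₁ = 13, giving n₂ = 3 × 13 = 39.

n₁ = 13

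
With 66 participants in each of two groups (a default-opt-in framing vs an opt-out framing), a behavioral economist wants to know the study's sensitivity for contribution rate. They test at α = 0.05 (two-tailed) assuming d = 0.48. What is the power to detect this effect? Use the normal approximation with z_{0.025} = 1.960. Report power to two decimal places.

power ≈ 0.79

For two equal groups, power = Φ(d·√(n/2) − z_{α/2}).
d·√(n/2) = 0.48 × √(66/2) = 0.48 × 5.745 = 2.757.
z_β = 2.757 − 1.960 = 0.797.
Power = Φ(0.797) = 0.787.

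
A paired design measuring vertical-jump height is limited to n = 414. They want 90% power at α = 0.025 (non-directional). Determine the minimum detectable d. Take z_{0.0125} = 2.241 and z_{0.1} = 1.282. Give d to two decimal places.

d_min ≈ 0.17

For a single sample (or paired design) of n = 414: d_min = (z_{α/2} + z_β)/√n.
z-sum = 2.241 + 1.282 = 3.523.
d_min = 3.523 / √414 = 3.523 / 20.347 = 0.173.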